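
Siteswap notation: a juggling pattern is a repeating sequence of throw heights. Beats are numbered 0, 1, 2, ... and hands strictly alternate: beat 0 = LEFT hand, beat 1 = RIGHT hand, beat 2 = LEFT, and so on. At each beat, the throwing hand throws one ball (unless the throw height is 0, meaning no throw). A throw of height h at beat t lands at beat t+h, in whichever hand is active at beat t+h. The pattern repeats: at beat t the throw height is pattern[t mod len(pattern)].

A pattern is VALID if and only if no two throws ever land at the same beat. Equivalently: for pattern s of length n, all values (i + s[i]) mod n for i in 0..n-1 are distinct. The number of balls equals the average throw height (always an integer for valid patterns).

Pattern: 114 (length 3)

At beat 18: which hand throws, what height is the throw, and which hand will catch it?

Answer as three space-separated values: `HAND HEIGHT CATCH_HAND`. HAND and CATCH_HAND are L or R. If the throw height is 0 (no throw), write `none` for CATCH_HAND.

Beat 18: 18 mod 2 = 0, so hand = L
Throw height = pattern[18 mod 3] = pattern[0] = 1
Lands at beat 18+1=19, 19 mod 2 = 1, so catch hand = R

Answer: L 1 R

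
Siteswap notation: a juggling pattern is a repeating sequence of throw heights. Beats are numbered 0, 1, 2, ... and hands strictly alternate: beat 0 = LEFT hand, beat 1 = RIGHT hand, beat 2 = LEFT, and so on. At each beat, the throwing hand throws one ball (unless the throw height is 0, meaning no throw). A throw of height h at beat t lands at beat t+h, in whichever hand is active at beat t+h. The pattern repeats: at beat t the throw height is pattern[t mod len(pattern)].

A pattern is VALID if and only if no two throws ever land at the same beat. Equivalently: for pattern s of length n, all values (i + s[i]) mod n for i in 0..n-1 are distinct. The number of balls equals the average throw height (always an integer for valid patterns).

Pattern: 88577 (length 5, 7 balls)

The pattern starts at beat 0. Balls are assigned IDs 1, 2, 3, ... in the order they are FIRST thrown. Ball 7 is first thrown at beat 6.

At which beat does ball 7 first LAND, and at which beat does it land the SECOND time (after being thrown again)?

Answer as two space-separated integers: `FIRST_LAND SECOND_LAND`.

Beat 0 (L): throw ball1 h=8 -> lands@8:L; in-air after throw: [b1@8:L]
Beat 1 (R): throw ball2 h=8 -> lands@9:R; in-air after throw: [b1@8:L b2@9:R]
Beat 2 (L): throw ball3 h=5 -> lands@7:R; in-air after throw: [b3@7:R b1@8:L b2@9:R]
Beat 3 (R): throw ball4 h=7 -> lands@10:L; in-air after throw: [b3@7:R b1@8:L b2@9:R b4@10:L]
Beat 4 (L): throw ball5 h=7 -> lands@11:R; in-air after throw: [b3@7:R b1@8:L b2@9:R b4@10:L b5@11:R]
Beat 5 (R): throw ball6 h=8 -> lands@13:R; in-air after throw: [b3@7:R b1@8:L b2@9:R b4@10:L b5@11:R b6@13:R]
Beat 6 (L): throw ball7 h=8 -> lands@14:L; in-air after throw: [b3@7:R b1@8:L b2@9:R b4@10:L b5@11:R b6@13:R b7@14:L]
Beat 7 (R): throw ball3 h=5 -> lands@12:L; in-air after throw: [b1@8:L b2@9:R b4@10:L b5@11:R b3@12:L b6@13:R b7@14:L]
Beat 8 (L): throw ball1 h=7 -> lands@15:R; in-air after throw: [b2@9:R b4@10:L b5@11:R b3@12:L b6@13:R b7@14:L b1@15:R]
Beat 9 (R): throw ball2 h=7 -> lands@16:L; in-air after throw: [b4@10:L b5@11:R b3@12:L b6@13:R b7@14:L b1@15:R b2@16:L]
Beat 10 (L): throw ball4 h=8 -> lands@18:L; in-air after throw: [b5@11:R b3@12:L b6@13:R b7@14:L b1@15:R b2@16:L b4@18:L]
Beat 11 (R): throw ball5 h=8 -> lands@19:R; in-air after throw: [b3@12:L b6@13:R b7@14:L b1@15:R b2@16:L b4@18:L b5@19:R]
Beat 12 (L): throw ball3 h=5 -> lands@17:R; in-air after throw: [b6@13:R b7@14:L b1@15:R b2@16:L b3@17:R b4@18:L b5@19:R]
Beat 13 (R): throw ball6 h=7 -> lands@20:L; in-air after throw: [b7@14:L b1@15:R b2@16:L b3@17:R b4@18:L b5@19:R b6@20:L]
Beat 14 (L): throw ball7 h=7 -> lands@21:R; in-air after throw: [b1@15:R b2@16:L b3@17:R b4@18:L b5@19:R b6@20:L b7@21:R]
Beat 15 (R): throw ball1 h=8 -> lands@23:R; in-air after throw: [b2@16:L b3@17:R b4@18:L b5@19:R b6@20:L b7@21:R b1@23:R]
Beat 16 (L): throw ball2 h=8 -> lands@24:L; in-air after throw: [b3@17:R b4@18:L b5@19:R b6@20:L b7@21:R b1@23:R b2@24:L]
Beat 17 (R): throw ball3 h=5 -> lands@22:L; in-air after throw: [b4@18:L b5@19:R b6@20:L b7@21:R b3@22:L b1@23:R b2@24:L]
Beat 18 (L): throw ball4 h=7 -> lands@25:R; in-air after throw: [b5@19:R b6@20:L b7@21:R b3@22:L b1@23:R b2@24:L b4@25:R]
Beat 19 (R): throw ball5 h=7 -> lands@26:L; in-air after throw: [b6@20:L b7@21:R b3@22:L b1@23:R b2@24:L b4@25:R b5@26:L]
Beat 20 (L): throw ball6 h=8 -> lands@28:L; in-air after throw: [b7@21:R b3@22:L b1@23:R b2@24:L b4@25:R b5@26:L b6@28:L]
Beat 21 (R): throw ball7 h=8 -> lands@29:R; in-air after throw: [b3@22:L b1@23:R b2@24:L b4@25:R b5@26:L b6@28:L b7@29:R]
Ball 7: thrown@6 h=8 -> first land @14; rethrown@14 h=7 -> second land @21

Answer: 14 21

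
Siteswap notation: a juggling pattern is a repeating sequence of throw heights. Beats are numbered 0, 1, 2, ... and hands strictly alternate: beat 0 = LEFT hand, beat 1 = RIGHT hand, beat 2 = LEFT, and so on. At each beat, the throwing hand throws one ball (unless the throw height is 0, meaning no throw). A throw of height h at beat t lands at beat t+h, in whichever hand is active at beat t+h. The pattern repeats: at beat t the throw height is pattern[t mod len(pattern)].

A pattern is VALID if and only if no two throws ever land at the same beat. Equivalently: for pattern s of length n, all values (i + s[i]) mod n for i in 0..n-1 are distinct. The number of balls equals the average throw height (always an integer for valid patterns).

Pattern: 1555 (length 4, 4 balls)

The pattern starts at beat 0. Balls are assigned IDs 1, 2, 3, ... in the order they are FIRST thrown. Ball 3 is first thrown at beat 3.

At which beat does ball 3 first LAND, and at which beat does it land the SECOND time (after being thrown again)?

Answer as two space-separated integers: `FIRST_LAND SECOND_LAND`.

Answer: 8 9

Derivation:
Beat 0 (L): throw ball1 h=1 -> lands@1:R; in-air after throw: [b1@1:R]
Beat 1 (R): throw ball1 h=5 -> lands@6:L; in-air after throw: [b1@6:L]
Beat 2 (L): throw ball2 h=5 -> lands@7:R; in-air after throw: [b1@6:L b2@7:R]
Beat 3 (R): throw ball3 h=5 -> lands@8:L; in-air after throw: [b1@6:L b2@7:R b3@8:L]
Beat 4 (L): throw ball4 h=1 -> lands@5:R; in-air after throw: [b4@5:R b1@6:L b2@7:R b3@8:L]
Beat 5 (R): throw ball4 h=5 -> lands@10:L; in-air after throw: [b1@6:L b2@7:R b3@8:L b4@10:L]
Beat 6 (L): throw ball1 h=5 -> lands@11:R; in-air after throw: [b2@7:R b3@8:L b4@10:L b1@11:R]
Beat 7 (R): throw ball2 h=5 -> lands@12:L; in-air after throw: [b3@8:L b4@10:L b1@11:R b2@12:L]
Beat 8 (L): throw ball3 h=1 -> lands@9:R; in-air after throw: [b3@9:R b4@10:L b1@11:R b2@12:L]
Beat 9 (R): throw ball3 h=5 -> lands@14:L; in-air after throw: [b4@10:L b1@11:R b2@12:L b3@14:L]
Ball 3: thrown@3 h=5 -> first land @8; rethrown@8 h=1 -> second land @9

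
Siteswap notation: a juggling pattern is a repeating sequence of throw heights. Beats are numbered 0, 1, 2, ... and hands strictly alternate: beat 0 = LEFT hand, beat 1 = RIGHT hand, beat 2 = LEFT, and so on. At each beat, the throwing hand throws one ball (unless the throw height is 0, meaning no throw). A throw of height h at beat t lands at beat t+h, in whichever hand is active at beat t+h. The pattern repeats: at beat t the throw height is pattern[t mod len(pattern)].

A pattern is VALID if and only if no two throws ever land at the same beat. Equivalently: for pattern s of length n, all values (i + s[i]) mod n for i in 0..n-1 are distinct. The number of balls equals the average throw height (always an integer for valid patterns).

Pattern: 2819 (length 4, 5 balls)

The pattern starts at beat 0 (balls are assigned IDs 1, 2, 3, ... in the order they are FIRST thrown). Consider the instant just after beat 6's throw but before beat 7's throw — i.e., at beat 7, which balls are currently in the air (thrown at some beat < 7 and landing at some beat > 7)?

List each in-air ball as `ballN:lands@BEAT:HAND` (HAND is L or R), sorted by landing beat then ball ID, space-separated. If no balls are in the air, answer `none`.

Answer: ball2:lands@9:R ball1:lands@12:L ball4:lands@13:R

Derivation:
Beat 0 (L): throw ball1 h=2 -> lands@2:L; in-air after throw: [b1@2:L]
Beat 1 (R): throw ball2 h=8 -> lands@9:R; in-air after throw: [b1@2:L b2@9:R]
Beat 2 (L): throw ball1 h=1 -> lands@3:R; in-air after throw: [b1@3:R b2@9:R]
Beat 3 (R): throw ball1 h=9 -> lands@12:L; in-air after throw: [b2@9:R b1@12:L]
Beat 4 (L): throw ball3 h=2 -> lands@6:L; in-air after throw: [b3@6:L b2@9:R b1@12:L]
Beat 5 (R): throw ball4 h=8 -> lands@13:R; in-air after throw: [b3@6:L b2@9:R b1@12:L b4@13:R]
Beat 6 (L): throw ball3 h=1 -> lands@7:R; in-air after throw: [b3@7:R b2@9:R b1@12:L b4@13:R]
Beat 7 (R): throw ball3 h=9 -> lands@16:L; in-air after throw: [b2@9:R b1@12:L b4@13:R b3@16:L]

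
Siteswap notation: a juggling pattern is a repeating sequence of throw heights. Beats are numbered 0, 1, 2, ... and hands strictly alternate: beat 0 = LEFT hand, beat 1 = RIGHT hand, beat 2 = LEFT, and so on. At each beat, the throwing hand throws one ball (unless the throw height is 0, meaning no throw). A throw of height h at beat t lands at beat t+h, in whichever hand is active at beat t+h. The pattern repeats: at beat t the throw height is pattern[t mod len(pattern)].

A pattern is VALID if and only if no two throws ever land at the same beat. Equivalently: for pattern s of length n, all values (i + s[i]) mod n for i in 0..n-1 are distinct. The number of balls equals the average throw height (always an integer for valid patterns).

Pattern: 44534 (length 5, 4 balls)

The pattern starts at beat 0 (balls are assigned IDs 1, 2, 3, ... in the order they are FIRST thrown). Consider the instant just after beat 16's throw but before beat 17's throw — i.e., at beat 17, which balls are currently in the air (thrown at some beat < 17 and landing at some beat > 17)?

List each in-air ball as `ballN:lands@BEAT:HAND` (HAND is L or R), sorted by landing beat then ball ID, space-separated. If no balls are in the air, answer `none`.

Answer: ball4:lands@18:L ball1:lands@19:R ball2:lands@20:L

Derivation:
Beat 0 (L): throw ball1 h=4 -> lands@4:L; in-air after throw: [b1@4:L]
Beat 1 (R): throw ball2 h=4 -> lands@5:R; in-air after throw: [b1@4:L b2@5:R]
Beat 2 (L): throw ball3 h=5 -> lands@7:R; in-air after throw: [b1@4:L b2@5:R b3@7:R]
Beat 3 (R): throw ball4 h=3 -> lands@6:L; in-air after throw: [b1@4:L b2@5:R b4@6:L b3@7:R]
Beat 4 (L): throw ball1 h=4 -> lands@8:L; in-air after throw: [b2@5:R b4@6:L b3@7:R b1@8:L]
Beat 5 (R): throw ball2 h=4 -> lands@9:R; in-air after throw: [b4@6:L b3@7:R b1@8:L b2@9:R]
Beat 6 (L): throw ball4 h=4 -> lands@10:L; in-air after throw: [b3@7:R b1@8:L b2@9:R b4@10:L]
Beat 7 (R): throw ball3 h=5 -> lands@12:L; in-air after throw: [b1@8:L b2@9:R b4@10:L b3@12:L]
Beat 8 (L): throw ball1 h=3 -> lands@11:R; in-air after throw: [b2@9:R b4@10:L b1@11:R b3@12:L]
Beat 9 (R): throw ball2 h=4 -> lands@13:R; in-air after throw: [b4@10:L b1@11:R b3@12:L b2@13:R]
Beat 10 (L): throw ball4 h=4 -> lands@14:L; in-air after throw: [b1@11:R b3@12:L b2@13:R b4@14:L]
Beat 11 (R): throw ball1 h=4 -> lands@15:R; in-air after throw: [b3@12:L b2@13:R b4@14:L b1@15:R]
Beat 12 (L): throw ball3 h=5 -> lands@17:R; in-air after throw: [b2@13:R b4@14:L b1@15:R b3@17:R]
Beat 13 (R): throw ball2 h=3 -> lands@16:L; in-air after throw: [b4@14:L b1@15:R b2@16:L b3@17:R]
Beat 14 (L): throw ball4 h=4 -> lands@18:L; in-air after throw: [b1@15:R b2@16:L b3@17:R b4@18:L]
Beat 15 (R): throw ball1 h=4 -> lands@19:R; in-air after throw: [b2@16:L b3@17:R b4@18:L b1@19:R]
Beat 16 (L): throw ball2 h=4 -> lands@20:L; in-air after throw: [b3@17:R b4@18:L b1@19:R b2@20:L]
Beat 17 (R): throw ball3 h=5 -> lands@22:L; in-air after throw: [b4@18:L b1@19:R b2@20:L b3@22:L]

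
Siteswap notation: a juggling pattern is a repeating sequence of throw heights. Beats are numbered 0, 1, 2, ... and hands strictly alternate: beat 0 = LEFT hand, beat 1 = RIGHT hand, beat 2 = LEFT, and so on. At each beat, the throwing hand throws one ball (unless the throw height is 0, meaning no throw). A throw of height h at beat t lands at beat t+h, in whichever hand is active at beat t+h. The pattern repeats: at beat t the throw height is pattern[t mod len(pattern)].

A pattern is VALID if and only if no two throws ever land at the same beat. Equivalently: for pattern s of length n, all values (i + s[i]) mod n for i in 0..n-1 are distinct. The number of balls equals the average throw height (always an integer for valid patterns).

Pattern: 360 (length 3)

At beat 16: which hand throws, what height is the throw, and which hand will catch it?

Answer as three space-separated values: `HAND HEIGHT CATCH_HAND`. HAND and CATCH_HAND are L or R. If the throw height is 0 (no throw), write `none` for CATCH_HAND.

Answer: L 6 L

Derivation:
Beat 16: 16 mod 2 = 0, so hand = L
Throw height = pattern[16 mod 3] = pattern[1] = 6
Lands at beat 16+6=22, 22 mod 2 = 0, so catch hand = L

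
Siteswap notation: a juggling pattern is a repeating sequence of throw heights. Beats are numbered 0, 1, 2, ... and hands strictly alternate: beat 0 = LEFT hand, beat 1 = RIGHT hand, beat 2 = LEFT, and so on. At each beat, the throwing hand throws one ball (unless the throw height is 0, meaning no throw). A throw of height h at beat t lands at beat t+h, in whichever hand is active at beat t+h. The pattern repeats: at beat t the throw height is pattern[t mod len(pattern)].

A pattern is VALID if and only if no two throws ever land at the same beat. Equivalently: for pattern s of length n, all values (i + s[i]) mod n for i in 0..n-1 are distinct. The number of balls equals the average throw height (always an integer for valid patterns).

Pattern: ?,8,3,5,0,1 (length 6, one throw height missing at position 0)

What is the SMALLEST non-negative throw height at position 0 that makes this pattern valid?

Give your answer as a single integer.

i=0: s[i]=? (unknown)
i=1: (1 + 8) mod 6 = 3
i=2: (2 + 3) mod 6 = 5
i=3: (3 + 5) mod 6 = 2
i=4: (4 + 0) mod 6 = 4
i=5: (5 + 1) mod 6 = 0
Known residues: [0, 2, 3, 4, 5]; need a permutation of 0..5, so missing residue r = 1
Need (0 + s) mod 6 = 1; smallest s = (1 - 0) mod 6 = 1

Answer: 1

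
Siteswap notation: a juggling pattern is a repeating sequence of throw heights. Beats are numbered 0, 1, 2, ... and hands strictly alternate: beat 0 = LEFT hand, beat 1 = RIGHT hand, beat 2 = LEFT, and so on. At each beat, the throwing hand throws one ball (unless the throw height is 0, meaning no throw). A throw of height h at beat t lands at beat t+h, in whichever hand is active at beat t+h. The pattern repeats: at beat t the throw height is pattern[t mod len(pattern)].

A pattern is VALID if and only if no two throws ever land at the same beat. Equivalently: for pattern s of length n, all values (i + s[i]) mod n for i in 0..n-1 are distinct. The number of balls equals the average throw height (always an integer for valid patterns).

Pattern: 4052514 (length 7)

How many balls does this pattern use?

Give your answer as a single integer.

Pattern = [4, 0, 5, 2, 5, 1, 4], length n = 7
  position 0: throw height = 4, running sum = 4
  position 1: throw height = 0, running sum = 4
  position 2: throw height = 5, running sum = 9
  position 3: throw height = 2, running sum = 11
  position 4: throw height = 5, running sum = 16
  position 5: throw height = 1, running sum = 17
  position 6: throw height = 4, running sum = 21
Total sum = 21; balls = sum / n = 21 / 7 = 3

Answer: 3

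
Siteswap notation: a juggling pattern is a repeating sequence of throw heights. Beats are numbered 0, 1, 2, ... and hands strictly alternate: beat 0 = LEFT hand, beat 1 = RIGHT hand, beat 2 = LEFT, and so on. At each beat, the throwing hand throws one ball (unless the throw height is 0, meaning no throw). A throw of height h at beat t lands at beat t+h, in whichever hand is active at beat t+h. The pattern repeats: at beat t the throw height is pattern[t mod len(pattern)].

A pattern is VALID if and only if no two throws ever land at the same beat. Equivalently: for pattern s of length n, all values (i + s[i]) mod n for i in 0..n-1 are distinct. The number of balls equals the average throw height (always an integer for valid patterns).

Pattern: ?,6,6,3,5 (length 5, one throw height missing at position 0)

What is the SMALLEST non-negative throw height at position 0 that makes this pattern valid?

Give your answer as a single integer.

i=0: s[i]=? (unknown)
i=1: (1 + 6) mod 5 = 2
i=2: (2 + 6) mod 5 = 3
i=3: (3 + 3) mod 5 = 1
i=4: (4 + 5) mod 5 = 4
Known residues: [1, 2, 3, 4]; need a permutation of 0..4, so missing residue r = 0
Need (0 + s) mod 5 = 0; smallest s = (0 - 0) mod 5 = 0

Answer: 0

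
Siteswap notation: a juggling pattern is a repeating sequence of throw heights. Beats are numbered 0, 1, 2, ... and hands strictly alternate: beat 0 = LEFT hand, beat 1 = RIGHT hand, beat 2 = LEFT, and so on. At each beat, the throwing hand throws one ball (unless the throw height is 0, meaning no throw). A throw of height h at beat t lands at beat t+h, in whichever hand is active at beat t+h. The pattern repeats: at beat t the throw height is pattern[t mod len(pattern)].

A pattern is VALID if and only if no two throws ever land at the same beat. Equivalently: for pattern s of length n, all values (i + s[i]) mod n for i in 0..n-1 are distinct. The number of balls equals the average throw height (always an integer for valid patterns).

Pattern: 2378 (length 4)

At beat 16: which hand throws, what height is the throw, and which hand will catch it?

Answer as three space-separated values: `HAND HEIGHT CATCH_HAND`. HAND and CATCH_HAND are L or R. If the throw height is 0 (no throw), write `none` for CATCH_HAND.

Beat 16: 16 mod 2 = 0, so hand = L
Throw height = pattern[16 mod 4] = pattern[0] = 2
Lands at beat 16+2=18, 18 mod 2 = 0, so catch hand = L

Answer: L 2 L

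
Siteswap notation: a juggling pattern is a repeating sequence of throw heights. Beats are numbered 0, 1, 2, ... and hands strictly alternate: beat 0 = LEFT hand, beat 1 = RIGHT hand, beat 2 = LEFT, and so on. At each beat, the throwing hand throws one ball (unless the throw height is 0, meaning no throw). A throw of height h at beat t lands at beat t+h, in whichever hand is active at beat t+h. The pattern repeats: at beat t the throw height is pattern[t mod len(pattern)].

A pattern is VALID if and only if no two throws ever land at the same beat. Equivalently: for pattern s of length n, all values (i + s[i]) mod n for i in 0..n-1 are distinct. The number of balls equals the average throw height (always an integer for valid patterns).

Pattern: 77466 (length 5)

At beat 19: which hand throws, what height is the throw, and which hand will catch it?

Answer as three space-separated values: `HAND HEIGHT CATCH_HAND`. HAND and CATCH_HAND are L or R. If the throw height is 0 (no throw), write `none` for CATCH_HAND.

Answer: R 6 R

Derivation:
Beat 19: 19 mod 2 = 1, so hand = R
Throw height = pattern[19 mod 5] = pattern[4] = 6
Lands at beat 19+6=25, 25 mod 2 = 1, so catch hand = R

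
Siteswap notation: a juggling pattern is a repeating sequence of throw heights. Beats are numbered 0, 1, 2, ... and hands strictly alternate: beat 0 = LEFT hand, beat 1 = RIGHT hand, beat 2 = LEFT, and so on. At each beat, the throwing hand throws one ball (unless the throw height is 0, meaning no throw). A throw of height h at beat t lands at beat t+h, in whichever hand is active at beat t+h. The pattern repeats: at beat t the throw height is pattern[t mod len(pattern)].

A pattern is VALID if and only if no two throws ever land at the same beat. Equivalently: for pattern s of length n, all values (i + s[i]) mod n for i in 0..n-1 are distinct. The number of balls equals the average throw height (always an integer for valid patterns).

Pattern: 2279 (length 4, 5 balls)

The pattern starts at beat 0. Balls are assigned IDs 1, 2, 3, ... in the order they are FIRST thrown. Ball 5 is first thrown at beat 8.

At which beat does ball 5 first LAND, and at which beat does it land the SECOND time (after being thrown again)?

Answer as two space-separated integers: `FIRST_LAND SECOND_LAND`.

Answer: 10 17

Derivation:
Beat 0 (L): throw ball1 h=2 -> lands@2:L; in-air after throw: [b1@2:L]
Beat 1 (R): throw ball2 h=2 -> lands@3:R; in-air after throw: [b1@2:L b2@3:R]
Beat 2 (L): throw ball1 h=7 -> lands@9:R; in-air after throw: [b2@3:R b1@9:R]
Beat 3 (R): throw ball2 h=9 -> lands@12:L; in-air after throw: [b1@9:R b2@12:L]
Beat 4 (L): throw ball3 h=2 -> lands@6:L; in-air after throw: [b3@6:L b1@9:R b2@12:L]
Beat 5 (R): throw ball4 h=2 -> lands@7:R; in-air after throw: [b3@6:L b4@7:R b1@9:R b2@12:L]
Beat 6 (L): throw ball3 h=7 -> lands@13:R; in-air after throw: [b4@7:R b1@9:R b2@12:L b3@13:R]
Beat 7 (R): throw ball4 h=9 -> lands@16:L; in-air after throw: [b1@9:R b2@12:L b3@13:R b4@16:L]
Beat 8 (L): throw ball5 h=2 -> lands@10:L; in-air after throw: [b1@9:R b5@10:L b2@12:L b3@13:R b4@16:L]
Beat 9 (R): throw ball1 h=2 -> lands@11:R; in-air after throw: [b5@10:L b1@11:R b2@12:L b3@13:R b4@16:L]
Beat 10 (L): throw ball5 h=7 -> lands@17:R; in-air after throw: [b1@11:R b2@12:L b3@13:R b4@16:L b5@17:R]
Beat 11 (R): throw ball1 h=9 -> lands@20:L; in-air after throw: [b2@12:L b3@13:R b4@16:L b5@17:R b1@20:L]
Beat 12 (L): throw ball2 h=2 -> lands@14:L; in-air after throw: [b3@13:R b2@14:L b4@16:L b5@17:R b1@20:L]
Beat 13 (R): throw ball3 h=2 -> lands@15:R; in-air after throw: [b2@14:L b3@15:R b4@16:L b5@17:R b1@20:L]
Beat 14 (L): throw ball2 h=7 -> lands@21:R; in-air after throw: [b3@15:R b4@16:L b5@17:R b1@20:L b2@21:R]
Beat 15 (R): throw ball3 h=9 -> lands@24:L; in-air after throw: [b4@16:L b5@17:R b1@20:L b2@21:R b3@24:L]
Beat 16 (L): throw ball4 h=2 -> lands@18:L; in-air after throw: [b5@17:R b4@18:L b1@20:L b2@21:R b3@24:L]
Beat 17 (R): throw ball5 h=2 -> lands@19:R; in-air after throw: [b4@18:L b5@19:R b1@20:L b2@21:R b3@24:L]
Ball 5: thrown@8 h=2 -> first land @10; rethrown@10 h=7 -> second land @17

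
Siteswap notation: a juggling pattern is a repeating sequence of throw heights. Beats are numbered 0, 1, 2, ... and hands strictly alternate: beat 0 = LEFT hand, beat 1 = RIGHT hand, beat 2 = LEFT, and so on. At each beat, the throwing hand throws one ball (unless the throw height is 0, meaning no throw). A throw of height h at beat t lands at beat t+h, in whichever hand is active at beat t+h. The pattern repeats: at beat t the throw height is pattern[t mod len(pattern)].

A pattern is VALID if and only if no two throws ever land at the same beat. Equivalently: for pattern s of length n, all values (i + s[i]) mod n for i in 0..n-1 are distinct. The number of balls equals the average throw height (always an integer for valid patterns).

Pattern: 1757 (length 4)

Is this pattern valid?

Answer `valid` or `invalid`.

i=0: (i + s[i]) mod n = (0 + 1) mod 4 = 1
i=1: (i + s[i]) mod n = (1 + 7) mod 4 = 0
i=2: (i + s[i]) mod n = (2 + 5) mod 4 = 3
i=3: (i + s[i]) mod n = (3 + 7) mod 4 = 2
Residues: [1, 0, 3, 2], distinct: True

Answer: valid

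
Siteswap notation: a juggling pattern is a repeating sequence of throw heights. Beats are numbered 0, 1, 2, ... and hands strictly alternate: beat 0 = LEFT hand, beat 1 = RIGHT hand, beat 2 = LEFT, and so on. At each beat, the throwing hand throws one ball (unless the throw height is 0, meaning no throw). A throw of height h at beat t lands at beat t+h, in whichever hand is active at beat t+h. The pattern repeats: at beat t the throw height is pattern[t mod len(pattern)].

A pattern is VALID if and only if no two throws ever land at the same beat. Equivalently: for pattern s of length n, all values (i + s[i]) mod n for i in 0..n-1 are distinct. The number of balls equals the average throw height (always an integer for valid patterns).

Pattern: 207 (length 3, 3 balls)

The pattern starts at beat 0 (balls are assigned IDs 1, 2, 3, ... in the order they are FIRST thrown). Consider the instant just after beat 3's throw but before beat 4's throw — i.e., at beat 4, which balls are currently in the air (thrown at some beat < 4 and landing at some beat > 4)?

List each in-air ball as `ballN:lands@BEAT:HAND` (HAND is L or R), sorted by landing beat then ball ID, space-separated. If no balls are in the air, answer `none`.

Answer: ball2:lands@5:R ball1:lands@9:R

Derivation:
Beat 0 (L): throw ball1 h=2 -> lands@2:L; in-air after throw: [b1@2:L]
Beat 2 (L): throw ball1 h=7 -> lands@9:R; in-air after throw: [b1@9:R]
Beat 3 (R): throw ball2 h=2 -> lands@5:R; in-air after throw: [b2@5:R b1@9:R]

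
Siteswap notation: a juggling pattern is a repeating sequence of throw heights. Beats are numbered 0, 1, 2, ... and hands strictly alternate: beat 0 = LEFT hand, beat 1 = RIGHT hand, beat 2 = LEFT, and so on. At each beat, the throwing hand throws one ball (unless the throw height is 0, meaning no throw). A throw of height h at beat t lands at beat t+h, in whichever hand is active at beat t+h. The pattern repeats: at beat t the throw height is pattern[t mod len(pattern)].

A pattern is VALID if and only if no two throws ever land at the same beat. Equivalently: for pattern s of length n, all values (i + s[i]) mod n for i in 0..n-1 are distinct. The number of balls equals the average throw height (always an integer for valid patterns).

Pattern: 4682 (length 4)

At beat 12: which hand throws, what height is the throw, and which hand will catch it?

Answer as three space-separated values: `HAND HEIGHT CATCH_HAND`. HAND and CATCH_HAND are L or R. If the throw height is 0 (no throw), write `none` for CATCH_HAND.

Beat 12: 12 mod 2 = 0, so hand = L
Throw height = pattern[12 mod 4] = pattern[0] = 4
Lands at beat 12+4=16, 16 mod 2 = 0, so catch hand = L

Answer: L 4 L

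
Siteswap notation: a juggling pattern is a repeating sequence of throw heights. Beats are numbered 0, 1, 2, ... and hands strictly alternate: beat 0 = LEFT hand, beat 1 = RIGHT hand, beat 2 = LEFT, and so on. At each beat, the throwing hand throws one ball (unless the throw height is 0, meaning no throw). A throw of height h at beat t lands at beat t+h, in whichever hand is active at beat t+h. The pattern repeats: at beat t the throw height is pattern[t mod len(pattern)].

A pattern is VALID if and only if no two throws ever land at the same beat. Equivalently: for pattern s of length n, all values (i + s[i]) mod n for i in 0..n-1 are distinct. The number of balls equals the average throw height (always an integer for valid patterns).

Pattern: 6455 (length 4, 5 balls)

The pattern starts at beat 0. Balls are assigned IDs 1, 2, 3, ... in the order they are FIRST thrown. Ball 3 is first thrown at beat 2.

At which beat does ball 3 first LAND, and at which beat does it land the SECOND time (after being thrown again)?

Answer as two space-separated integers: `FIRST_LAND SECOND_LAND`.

Answer: 7 12

Derivation:
Beat 0 (L): throw ball1 h=6 -> lands@6:L; in-air after throw: [b1@6:L]
Beat 1 (R): throw ball2 h=4 -> lands@5:R; in-air after throw: [b2@5:R b1@6:L]
Beat 2 (L): throw ball3 h=5 -> lands@7:R; in-air after throw: [b2@5:R b1@6:L b3@7:R]
Beat 3 (R): throw ball4 h=5 -> lands@8:L; in-air after throw: [b2@5:R b1@6:L b3@7:R b4@8:L]
Beat 4 (L): throw ball5 h=6 -> lands@10:L; in-air after throw: [b2@5:R b1@6:L b3@7:R b4@8:L b5@10:L]
Beat 5 (R): throw ball2 h=4 -> lands@9:R; in-air after throw: [b1@6:L b3@7:R b4@8:L b2@9:R b5@10:L]
Beat 6 (L): throw ball1 h=5 -> lands@11:R; in-air after throw: [b3@7:R b4@8:L b2@9:R b5@10:L b1@11:R]
Beat 7 (R): throw ball3 h=5 -> lands@12:L; in-air after throw: [b4@8:L b2@9:R b5@10:L b1@11:R b3@12:L]
Beat 8 (L): throw ball4 h=6 -> lands@14:L; in-air after throw: [b2@9:R b5@10:L b1@11:R b3@12:L b4@14:L]
Beat 9 (R): throw ball2 h=4 -> lands@13:R; in-air after throw: [b5@10:L b1@11:R b3@12:L b2@13:R b4@14:L]
Beat 10 (L): throw ball5 h=5 -> lands@15:R; in-air after throw: [b1@11:R b3@12:L b2@13:R b4@14:L b5@15:R]
Beat 11 (R): throw ball1 h=5 -> lands@16:L; in-air after throw: [b3@12:L b2@13:R b4@14:L b5@15:R b1@16:L]
Beat 12 (L): throw ball3 h=6 -> lands@18:L; in-air after throw: [b2@13:R b4@14:L b5@15:R b1@16:L b3@18:L]
Ball 3: thrown@2 h=5 -> first land @7; rethrown@7 h=5 -> second land @12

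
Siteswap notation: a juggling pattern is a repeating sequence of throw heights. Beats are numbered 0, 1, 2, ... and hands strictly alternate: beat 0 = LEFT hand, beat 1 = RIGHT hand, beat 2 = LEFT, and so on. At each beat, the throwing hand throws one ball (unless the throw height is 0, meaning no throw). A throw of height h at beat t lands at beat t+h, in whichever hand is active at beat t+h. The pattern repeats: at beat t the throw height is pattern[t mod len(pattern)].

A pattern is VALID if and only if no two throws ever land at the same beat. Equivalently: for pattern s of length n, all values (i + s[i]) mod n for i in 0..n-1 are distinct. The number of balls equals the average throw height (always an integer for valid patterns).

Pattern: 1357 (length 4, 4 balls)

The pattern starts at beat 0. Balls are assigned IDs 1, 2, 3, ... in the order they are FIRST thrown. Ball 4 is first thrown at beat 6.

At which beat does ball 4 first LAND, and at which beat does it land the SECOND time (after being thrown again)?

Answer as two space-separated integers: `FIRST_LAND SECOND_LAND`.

Answer: 11 18

Derivation:
Beat 0 (L): throw ball1 h=1 -> lands@1:R; in-air after throw: [b1@1:R]
Beat 1 (R): throw ball1 h=3 -> lands@4:L; in-air after throw: [b1@4:L]
Beat 2 (L): throw ball2 h=5 -> lands@7:R; in-air after throw: [b1@4:L b2@7:R]
Beat 3 (R): throw ball3 h=7 -> lands@10:L; in-air after throw: [b1@4:L b2@7:R b3@10:L]
Beat 4 (L): throw ball1 h=1 -> lands@5:R; in-air after throw: [b1@5:R b2@7:R b3@10:L]
Beat 5 (R): throw ball1 h=3 -> lands@8:L; in-air after throw: [b2@7:R b1@8:L b3@10:L]
Beat 6 (L): throw ball4 h=5 -> lands@11:R; in-air after throw: [b2@7:R b1@8:L b3@10:L b4@11:R]
Beat 7 (R): throw ball2 h=7 -> lands@14:L; in-air after throw: [b1@8:L b3@10:L b4@11:R b2@14:L]
Beat 8 (L): throw ball1 h=1 -> lands@9:R; in-air after throw: [b1@9:R b3@10:L b4@11:R b2@14:L]
Beat 9 (R): throw ball1 h=3 -> lands@12:L; in-air after throw: [b3@10:L b4@11:R b1@12:L b2@14:L]
Beat 10 (L): throw ball3 h=5 -> lands@15:R; in-air after throw: [b4@11:R b1@12:L b2@14:L b3@15:R]
Beat 11 (R): throw ball4 h=7 -> lands@18:L; in-air after throw: [b1@12:L b2@14:L b3@15:R b4@18:L]
Beat 12 (L): throw ball1 h=1 -> lands@13:R; in-air after throw: [b1@13:R b2@14:L b3@15:R b4@18:L]
Beat 13 (R): throw ball1 h=3 -> lands@16:L; in-air after throw: [b2@14:L b3@15:R b1@16:L b4@18:L]
Beat 14 (L): throw ball2 h=5 -> lands@19:R; in-air after throw: [b3@15:R b1@16:L b4@18:L b2@19:R]
Beat 15 (R): throw ball3 h=7 -> lands@22:L; in-air after throw: [b1@16:L b4@18:L b2@19:R b3@22:L]
Beat 16 (L): throw ball1 h=1 -> lands@17:R; in-air after throw: [b1@17:R b4@18:L b2@19:R b3@22:L]
Ball 4: thrown@6 h=5 -> first land @11; rethrown@11 h=7 -> second land @18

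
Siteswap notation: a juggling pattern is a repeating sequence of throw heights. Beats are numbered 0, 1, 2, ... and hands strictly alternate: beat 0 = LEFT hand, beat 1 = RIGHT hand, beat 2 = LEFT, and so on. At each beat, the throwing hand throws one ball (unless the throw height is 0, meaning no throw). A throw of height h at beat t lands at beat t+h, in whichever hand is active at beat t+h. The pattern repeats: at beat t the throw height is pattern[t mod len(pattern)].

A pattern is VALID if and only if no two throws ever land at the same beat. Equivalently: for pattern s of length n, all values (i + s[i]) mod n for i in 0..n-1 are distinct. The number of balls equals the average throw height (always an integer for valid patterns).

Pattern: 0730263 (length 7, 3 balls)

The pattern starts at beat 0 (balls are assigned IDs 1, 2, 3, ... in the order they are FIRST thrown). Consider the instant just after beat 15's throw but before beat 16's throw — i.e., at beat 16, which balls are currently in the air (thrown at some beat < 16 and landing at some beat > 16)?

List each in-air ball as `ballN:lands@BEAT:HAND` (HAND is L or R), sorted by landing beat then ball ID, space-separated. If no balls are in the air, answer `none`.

Beat 1 (R): throw ball1 h=7 -> lands@8:L; in-air after throw: [b1@8:L]
Beat 2 (L): throw ball2 h=3 -> lands@5:R; in-air after throw: [b2@5:R b1@8:L]
Beat 4 (L): throw ball3 h=2 -> lands@6:L; in-air after throw: [b2@5:R b3@6:L b1@8:L]
Beat 5 (R): throw ball2 h=6 -> lands@11:R; in-air after throw: [b3@6:L b1@8:L b2@11:R]
Beat 6 (L): throw ball3 h=3 -> lands@9:R; in-air after throw: [b1@8:L b3@9:R b2@11:R]
Beat 8 (L): throw ball1 h=7 -> lands@15:R; in-air after throw: [b3@9:R b2@11:R b1@15:R]
Beat 9 (R): throw ball3 h=3 -> lands@12:L; in-air after throw: [b2@11:R b3@12:L b1@15:R]
Beat 11 (R): throw ball2 h=2 -> lands@13:R; in-air after throw: [b3@12:L b2@13:R b1@15:R]
Beat 12 (L): throw ball3 h=6 -> lands@18:L; in-air after throw: [b2@13:R b1@15:R b3@18:L]
Beat 13 (R): throw ball2 h=3 -> lands@16:L; in-air after throw: [b1@15:R b2@16:L b3@18:L]
Beat 15 (R): throw ball1 h=7 -> lands@22:L; in-air after throw: [b2@16:L b3@18:L b1@22:L]
Beat 16 (L): throw ball2 h=3 -> lands@19:R; in-air after throw: [b3@18:L b2@19:R b1@22:L]

Answer: ball3:lands@18:L ball1:lands@22:L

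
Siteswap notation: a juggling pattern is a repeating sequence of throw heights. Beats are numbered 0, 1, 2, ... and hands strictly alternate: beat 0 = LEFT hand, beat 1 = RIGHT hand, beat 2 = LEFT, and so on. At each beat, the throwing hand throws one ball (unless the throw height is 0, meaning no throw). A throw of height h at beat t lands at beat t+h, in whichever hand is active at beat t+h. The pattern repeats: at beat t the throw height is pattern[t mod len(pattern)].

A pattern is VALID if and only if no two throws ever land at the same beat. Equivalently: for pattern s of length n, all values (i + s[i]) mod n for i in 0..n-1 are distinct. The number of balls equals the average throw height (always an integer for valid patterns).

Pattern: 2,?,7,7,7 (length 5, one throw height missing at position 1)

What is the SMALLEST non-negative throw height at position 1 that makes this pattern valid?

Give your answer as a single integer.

i=0: (0 + 2) mod 5 = 2
i=1: s[i]=? (unknown)
i=2: (2 + 7) mod 5 = 4
i=3: (3 + 7) mod 5 = 0
i=4: (4 + 7) mod 5 = 1
Known residues: [0, 1, 2, 4]; need a permutation of 0..4, so missing residue r = 3
Need (1 + s) mod 5 = 3; smallest s = (3 - 1) mod 5 = 2

Answer: 2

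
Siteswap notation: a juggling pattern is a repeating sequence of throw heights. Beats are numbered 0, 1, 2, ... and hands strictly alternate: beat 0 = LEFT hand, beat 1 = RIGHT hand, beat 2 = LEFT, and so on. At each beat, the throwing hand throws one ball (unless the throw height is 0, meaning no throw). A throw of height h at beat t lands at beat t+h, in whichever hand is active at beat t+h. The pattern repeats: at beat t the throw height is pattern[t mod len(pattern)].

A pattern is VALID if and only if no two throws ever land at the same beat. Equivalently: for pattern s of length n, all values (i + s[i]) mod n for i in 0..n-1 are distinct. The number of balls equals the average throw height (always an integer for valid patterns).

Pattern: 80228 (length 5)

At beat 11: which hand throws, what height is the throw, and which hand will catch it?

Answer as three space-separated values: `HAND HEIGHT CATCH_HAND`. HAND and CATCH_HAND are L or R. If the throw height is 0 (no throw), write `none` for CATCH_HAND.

Beat 11: 11 mod 2 = 1, so hand = R
Throw height = pattern[11 mod 5] = pattern[1] = 0

Answer: R 0 none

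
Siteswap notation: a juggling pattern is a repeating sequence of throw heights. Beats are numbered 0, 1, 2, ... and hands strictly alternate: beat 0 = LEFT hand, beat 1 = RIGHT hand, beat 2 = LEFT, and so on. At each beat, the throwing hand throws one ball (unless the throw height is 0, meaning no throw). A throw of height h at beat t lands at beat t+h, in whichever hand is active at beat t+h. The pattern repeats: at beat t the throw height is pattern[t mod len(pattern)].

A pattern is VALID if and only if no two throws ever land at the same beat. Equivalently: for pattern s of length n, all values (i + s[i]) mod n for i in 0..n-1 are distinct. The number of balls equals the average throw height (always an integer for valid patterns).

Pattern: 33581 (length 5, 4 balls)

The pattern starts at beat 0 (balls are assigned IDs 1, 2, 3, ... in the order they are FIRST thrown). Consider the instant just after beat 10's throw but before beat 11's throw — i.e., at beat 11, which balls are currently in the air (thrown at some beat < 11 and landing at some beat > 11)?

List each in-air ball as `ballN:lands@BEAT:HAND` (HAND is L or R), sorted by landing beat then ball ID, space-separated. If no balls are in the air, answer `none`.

Beat 0 (L): throw ball1 h=3 -> lands@3:R; in-air after throw: [b1@3:R]
Beat 1 (R): throw ball2 h=3 -> lands@4:L; in-air after throw: [b1@3:R b2@4:L]
Beat 2 (L): throw ball3 h=5 -> lands@7:R; in-air after throw: [b1@3:R b2@4:L b3@7:R]
Beat 3 (R): throw ball1 h=8 -> lands@11:R; in-air after throw: [b2@4:L b3@7:R b1@11:R]
Beat 4 (L): throw ball2 h=1 -> lands@5:R; in-air after throw: [b2@5:R b3@7:R b1@11:R]
Beat 5 (R): throw ball2 h=3 -> lands@8:L; in-air after throw: [b3@7:R b2@8:L b1@11:R]
Beat 6 (L): throw ball4 h=3 -> lands@9:R; in-air after throw: [b3@7:R b2@8:L b4@9:R b1@11:R]
Beat 7 (R): throw ball3 h=5 -> lands@12:L; in-air after throw: [b2@8:L b4@9:R b1@11:R b3@12:L]
Beat 8 (L): throw ball2 h=8 -> lands@16:L; in-air after throw: [b4@9:R b1@11:R b3@12:L b2@16:L]
Beat 9 (R): throw ball4 h=1 -> lands@10:L; in-air after throw: [b4@10:L b1@11:R b3@12:L b2@16:L]
Beat 10 (L): throw ball4 h=3 -> lands@13:R; in-air after throw: [b1@11:R b3@12:L b4@13:R b2@16:L]
Beat 11 (R): throw ball1 h=3 -> lands@14:L; in-air after throw: [b3@12:L b4@13:R b1@14:L b2@16:L]

Answer: ball3:lands@12:L ball4:lands@13:R ball2:lands@16:L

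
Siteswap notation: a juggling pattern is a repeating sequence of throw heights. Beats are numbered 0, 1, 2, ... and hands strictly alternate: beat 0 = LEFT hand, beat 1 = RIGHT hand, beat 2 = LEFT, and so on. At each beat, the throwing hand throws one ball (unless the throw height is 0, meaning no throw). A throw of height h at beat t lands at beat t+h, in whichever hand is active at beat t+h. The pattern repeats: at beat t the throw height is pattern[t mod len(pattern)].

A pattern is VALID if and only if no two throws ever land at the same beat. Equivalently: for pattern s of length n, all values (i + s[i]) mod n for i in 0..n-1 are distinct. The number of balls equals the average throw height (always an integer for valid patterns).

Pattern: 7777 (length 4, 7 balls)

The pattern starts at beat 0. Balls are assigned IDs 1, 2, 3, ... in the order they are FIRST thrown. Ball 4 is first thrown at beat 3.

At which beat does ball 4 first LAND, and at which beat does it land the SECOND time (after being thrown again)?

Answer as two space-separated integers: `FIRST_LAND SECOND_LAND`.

Beat 0 (L): throw ball1 h=7 -> lands@7:R; in-air after throw: [b1@7:R]
Beat 1 (R): throw ball2 h=7 -> lands@8:L; in-air after throw: [b1@7:R b2@8:L]
Beat 2 (L): throw ball3 h=7 -> lands@9:R; in-air after throw: [b1@7:R b2@8:L b3@9:R]
Beat 3 (R): throw ball4 h=7 -> lands@10:L; in-air after throw: [b1@7:R b2@8:L b3@9:R b4@10:L]
Beat 4 (L): throw ball5 h=7 -> lands@11:R; in-air after throw: [b1@7:R b2@8:L b3@9:R b4@10:L b5@11:R]
Beat 5 (R): throw ball6 h=7 -> lands@12:L; in-air after throw: [b1@7:R b2@8:L b3@9:R b4@10:L b5@11:R b6@12:L]
Beat 6 (L): throw ball7 h=7 -> lands@13:R; in-air after throw: [b1@7:R b2@8:L b3@9:R b4@10:L b5@11:R b6@12:L b7@13:R]
Beat 7 (R): throw ball1 h=7 -> lands@14:L; in-air after throw: [b2@8:L b3@9:R b4@10:L b5@11:R b6@12:L b7@13:R b1@14:L]
Beat 8 (L): throw ball2 h=7 -> lands@15:R; in-air after throw: [b3@9:R b4@10:L b5@11:R b6@12:L b7@13:R b1@14:L b2@15:R]
Beat 9 (R): throw ball3 h=7 -> lands@16:L; in-air after throw: [b4@10:L b5@11:R b6@12:L b7@13:R b1@14:L b2@15:R b3@16:L]
Beat 10 (L): throw ball4 h=7 -> lands@17:R; in-air after throw: [b5@11:R b6@12:L b7@13:R b1@14:L b2@15:R b3@16:L b4@17:R]
Beat 11 (R): throw ball5 h=7 -> lands@18:L; in-air after throw: [b6@12:L b7@13:R b1@14:L b2@15:R b3@16:L b4@17:R b5@18:L]
Beat 12 (L): throw ball6 h=7 -> lands@19:R; in-air after throw: [b7@13:R b1@14:L b2@15:R b3@16:L b4@17:R b5@18:L b6@19:R]
Beat 13 (R): throw ball7 h=7 -> lands@20:L; in-air after throw: [b1@14:L b2@15:R b3@16:L b4@17:R b5@18:L b6@19:R b7@20:L]
Beat 14 (L): throw ball1 h=7 -> lands@21:R; in-air after throw: [b2@15:R b3@16:L b4@17:R b5@18:L b6@19:R b7@20:L b1@21:R]
Beat 15 (R): throw ball2 h=7 -> lands@22:L; in-air after throw: [b3@16:L b4@17:R b5@18:L b6@19:R b7@20:L b1@21:R b2@22:L]
Beat 16 (L): throw ball3 h=7 -> lands@23:R; in-air after throw: [b4@17:R b5@18:L b6@19:R b7@20:L b1@21:R b2@22:L b3@23:R]
Beat 17 (R): throw ball4 h=7 -> lands@24:L; in-air after throw: [b5@18:L b6@19:R b7@20:L b1@21:R b2@22:L b3@23:R b4@24:L]
Ball 4: thrown@3 h=7 -> first land @10; rethrown@10 h=7 -> second land @17

Answer: 10 17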